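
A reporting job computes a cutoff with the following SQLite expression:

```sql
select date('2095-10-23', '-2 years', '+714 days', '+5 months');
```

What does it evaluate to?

2096-03-07

Adding -2 years to 2095-10-23 gives 2093-10-23.
Applying '+714 days' to 2093-10-23: counting 714 days forward gives 2095-10-07.
Adding +5 months to 2095-10-07 gives 2096-03-07.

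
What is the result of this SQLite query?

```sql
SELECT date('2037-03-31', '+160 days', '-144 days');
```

2037-04-16

Applying '+160 days' to 2037-03-31: counting 160 days forward gives 2037-09-07.
Applying '-144 days' to 2037-09-07: counting 144 days back gives 2037-04-16.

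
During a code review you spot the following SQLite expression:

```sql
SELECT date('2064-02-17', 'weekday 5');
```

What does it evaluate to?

`weekday 5` advances to the next Friday; 2064-02-17 is a Sunday, so it moves forward to 2064-02-22.

2064-02-22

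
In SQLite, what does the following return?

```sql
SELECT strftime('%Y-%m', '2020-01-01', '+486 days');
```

First apply '+486 days': 2020-01-01 → 2021-05-01.
`%Y-%m` extracts the year-month: 2021-05.

2021-05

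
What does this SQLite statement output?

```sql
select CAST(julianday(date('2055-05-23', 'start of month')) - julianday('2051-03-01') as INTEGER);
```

1522

`start of month` rewinds 2055-05-23 to 2055-05-01.
30 days remain in March 2051 after the 1st (31 − 1).
Full months from April 2051 through April 2055 contribute their day counts.
Then 1 day into May 2055.
Total: 30 + 30 + 31 + 30 + 31 + 31 + 30 + 31 + 30 + 31 + 31 + 29 + 31 + 30 + 31 + 30 + 31 + 31 + 30 + 31 + 30 + 31 + 31 + 28 + 31 + 30 + 31 + 30 + 31 + 31 + 30 + 31 + 30 + 31 + 31 + 28 + 31 + 30 + 31 + 30 + 31 + 31 + 30 + 31 + 30 + 31 + 31 + 28 + 31 + 30 + 1 = 1522.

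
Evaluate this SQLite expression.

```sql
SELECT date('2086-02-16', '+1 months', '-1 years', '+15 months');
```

2086-06-16

Adding +1 month to 2086-02-16 gives 2086-03-16.
Adding -1 year to 2086-03-16 gives 2085-03-16.
Adding +15 months to 2085-03-16 gives 2086-06-16.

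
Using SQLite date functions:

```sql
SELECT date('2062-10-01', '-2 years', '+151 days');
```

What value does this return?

Adding -2 years to 2062-10-01 gives 2060-10-01.
Applying '+151 days' to 2060-10-01: counting 151 days forward gives 2061-03-01.

2061-03-01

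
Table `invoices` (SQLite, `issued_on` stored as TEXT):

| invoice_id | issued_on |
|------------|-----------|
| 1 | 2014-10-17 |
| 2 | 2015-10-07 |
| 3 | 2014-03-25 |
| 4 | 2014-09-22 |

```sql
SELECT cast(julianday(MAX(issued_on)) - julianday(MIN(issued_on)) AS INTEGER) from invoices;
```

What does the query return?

MIN = 2014-03-25, MAX = 2015-10-07.
6 days remain in March 2014 after the 25th (31 − 25).
Full months from April 2014 through September 2015 contribute their day counts.
Then 7 days into October 2015.
Total: 6 + 30 + 31 + 30 + 31 + 31 + 30 + 31 + 30 + 31 + 31 + 28 + 31 + 30 + 31 + 30 + 31 + 31 + 30 + 7 = 561.

561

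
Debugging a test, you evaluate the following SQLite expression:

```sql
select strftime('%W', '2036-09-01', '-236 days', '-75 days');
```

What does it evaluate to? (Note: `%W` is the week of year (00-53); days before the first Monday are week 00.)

First apply '-236 days', '-75 days': 2036-09-01 → 2035-10-26.
2035-10-26 is a Friday. SQLite's %W counts Mondays since the year started; the result is 43.

43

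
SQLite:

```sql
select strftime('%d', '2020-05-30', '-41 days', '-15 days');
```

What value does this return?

04

First apply '-41 days', '-15 days': 2020-05-30 → 2020-04-04.
`%d` extracts the 2-digit day of month: 04.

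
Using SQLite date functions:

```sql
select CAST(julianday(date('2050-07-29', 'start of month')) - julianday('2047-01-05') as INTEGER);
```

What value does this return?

`start of month` rewinds 2050-07-29 to 2050-07-01.
26 days remain in January 2047 after the 5th (31 − 5).
Full months from February 2047 through June 2050 contribute their day counts.
Then 1 day into July 2050.
Total: 26 + 28 + 31 + 30 + 31 + 30 + 31 + 31 + 30 + 31 + 30 + 31 + 31 + 29 + 31 + 30 + 31 + 30 + 31 + 31 + 30 + 31 + 30 + 31 + 31 + 28 + 31 + 30 + 31 + 30 + 31 + 31 + 30 + 31 + 30 + 31 + 31 + 28 + 31 + 30 + 31 + 30 + 1 = 1273.

1273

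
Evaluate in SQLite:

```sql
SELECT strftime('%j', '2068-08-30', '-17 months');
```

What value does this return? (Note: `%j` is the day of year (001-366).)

First apply '-17 months': 2068-08-30 → 2067-03-30.
Day-of-year for 2067-03-30: days since 2067-01-01 inclusive = 89, zero-padded to 089.

089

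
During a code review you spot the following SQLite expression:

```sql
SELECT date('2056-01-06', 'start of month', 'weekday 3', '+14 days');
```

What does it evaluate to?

`start of month` rewinds 2056-01-06 to 2056-01-01.
`weekday 3` advances to the next Wednesday; 2056-01-01 is a Saturday, so it moves forward to 2056-01-05.
Advancing 14 more days within January lands on 2056-01-19.

2056-01-19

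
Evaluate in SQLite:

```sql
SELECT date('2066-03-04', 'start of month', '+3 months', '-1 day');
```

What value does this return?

`start of month` rewinds 2066-03-04 to 2066-03-01.
Adding +3 months to 2066-03-01 gives 2066-06-01.
Going back 1 day from 2066-06-01 reaches 2066-05-31 (last day of May, 31 days).

2066-05-31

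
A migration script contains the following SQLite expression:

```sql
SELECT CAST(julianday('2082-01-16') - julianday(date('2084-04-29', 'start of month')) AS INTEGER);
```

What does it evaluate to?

`start of month` rewinds 2084-04-29 to 2084-04-01.
15 days remain in January 2082 after the 16th (31 − 16).
Full months from February 2082 through March 2084 contribute their day counts.
Then 1 day into April 2084.
Total: 15 + 28 + 31 + 30 + 31 + 30 + 31 + 31 + 30 + 31 + 30 + 31 + 31 + 28 + 31 + 30 + 31 + 30 + 31 + 31 + 30 + 31 + 30 + 31 + 31 + 29 + 31 + 1 = 806.
The subtraction is earlier − later, so the result is −806 → -806.

-806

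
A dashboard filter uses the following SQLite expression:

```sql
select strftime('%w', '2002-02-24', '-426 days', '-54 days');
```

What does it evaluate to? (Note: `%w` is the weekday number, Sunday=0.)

3

First apply '-426 days', '-54 days': 2002-02-24 → 2000-11-01.
2000-11-01 is a Wednesday; with Sunday=0 that is 3.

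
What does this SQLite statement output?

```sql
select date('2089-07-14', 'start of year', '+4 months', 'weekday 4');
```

2089-05-05

`start of year` rewinds 2089-07-14 to 2089-01-01.
Adding +4 months to 2089-01-01 gives 2089-05-01.
`weekday 4` advances to the next Thursday; 2089-05-01 is a Sunday, so it moves forward to 2089-05-05.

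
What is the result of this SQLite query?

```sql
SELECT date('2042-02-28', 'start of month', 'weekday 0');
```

`start of month` rewinds 2042-02-28 to 2042-02-01.
`weekday 0` advances to the next Sunday; 2042-02-01 is a Saturday, so it moves forward to 2042-02-02.

2042-02-02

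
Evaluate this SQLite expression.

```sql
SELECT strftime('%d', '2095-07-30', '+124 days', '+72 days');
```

First apply '+124 days', '+72 days': 2095-07-30 → 2096-02-11.
`%d` extracts the 2-digit day of month: 11.

11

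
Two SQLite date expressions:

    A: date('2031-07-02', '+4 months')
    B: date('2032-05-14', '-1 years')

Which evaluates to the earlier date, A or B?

A = 2031-11-02.
B = 2031-05-14.
B is earlier.

B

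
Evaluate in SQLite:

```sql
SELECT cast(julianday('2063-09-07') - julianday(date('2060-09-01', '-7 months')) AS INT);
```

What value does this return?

1314

Adding -7 months to 2060-09-01 gives 2060-02-01.
28 days remain in February 2060 after the 1st (29 − 1).
Full months from March 2060 through August 2063 contribute their day counts.
Then 7 days into September 2063.
Total: 28 + 31 + 30 + 31 + 30 + 31 + 31 + 30 + 31 + 30 + 31 + 31 + 28 + 31 + 30 + 31 + 30 + 31 + 31 + 30 + 31 + 30 + 31 + 31 + 28 + 31 + 30 + 31 + 30 + 31 + 31 + 30 + 31 + 30 + 31 + 31 + 28 + 31 + 30 + 31 + 30 + 31 + 31 + 7 = 1314.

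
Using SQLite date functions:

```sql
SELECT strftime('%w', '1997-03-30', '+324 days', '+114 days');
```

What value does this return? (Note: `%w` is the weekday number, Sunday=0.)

4

First apply '+324 days', '+114 days': 1997-03-30 → 1998-06-11.
1998-06-11 is a Thursday; with Sunday=0 that is 4.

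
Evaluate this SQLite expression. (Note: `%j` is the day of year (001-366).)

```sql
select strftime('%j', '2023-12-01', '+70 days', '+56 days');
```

First apply '+70 days', '+56 days': 2023-12-01 → 2024-04-05.
Day-of-year for 2024-04-05: days since 2024-01-01 inclusive = 96, zero-padded to 096.

096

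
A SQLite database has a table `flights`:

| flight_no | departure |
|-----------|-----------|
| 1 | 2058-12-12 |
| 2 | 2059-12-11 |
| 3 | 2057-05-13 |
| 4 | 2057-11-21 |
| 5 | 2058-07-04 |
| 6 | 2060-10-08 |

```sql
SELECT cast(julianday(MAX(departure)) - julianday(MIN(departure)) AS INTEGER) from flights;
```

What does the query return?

MIN = 2057-05-13, MAX = 2060-10-08.
18 days remain in May 2057 after the 13th (31 − 13).
Full months from June 2057 through September 2060 contribute their day counts.
Then 8 days into October 2060.
Total: 18 + 30 + 31 + 31 + 30 + 31 + 30 + 31 + 31 + 28 + 31 + 30 + 31 + 30 + 31 + 31 + 30 + 31 + 30 + 31 + 31 + 28 + 31 + 30 + 31 + 30 + 31 + 31 + 30 + 31 + 30 + 31 + 31 + 29 + 31 + 30 + 31 + 30 + 31 + 31 + 30 + 8 = 1244.

1244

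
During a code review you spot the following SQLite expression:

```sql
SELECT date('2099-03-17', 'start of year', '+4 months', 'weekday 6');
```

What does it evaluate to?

2099-05-02

`start of year` rewinds 2099-03-17 to 2099-01-01.
Adding +4 months to 2099-01-01 gives 2099-05-01.
`weekday 6` advances to the next Saturday; 2099-05-01 is a Friday, so it moves forward to 2099-05-02.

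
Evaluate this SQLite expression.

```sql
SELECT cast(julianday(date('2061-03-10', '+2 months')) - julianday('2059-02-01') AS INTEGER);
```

Adding +2 months to 2061-03-10 gives 2061-05-10.
27 days remain in February 2059 after the 1st (28 − 1).
Full months from March 2059 through April 2061 contribute their day counts.
Then 10 days into May 2061.
Total: 27 + 31 + 30 + 31 + 30 + 31 + 31 + 30 + 31 + 30 + 31 + 31 + 29 + 31 + 30 + 31 + 30 + 31 + 31 + 30 + 31 + 30 + 31 + 31 + 28 + 31 + 30 + 10 = 829.

829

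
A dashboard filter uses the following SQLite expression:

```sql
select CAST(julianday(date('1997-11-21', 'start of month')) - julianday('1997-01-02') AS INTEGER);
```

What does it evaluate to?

303

`start of month` rewinds 1997-11-21 to 1997-11-01.
29 days remain in January 1997 after the 2nd (31 − 2).
Full months from February 1997 through October 1997 contribute their day counts.
Then 1 day into November 1997.
Total: 29 + 28 + 31 + 30 + 31 + 30 + 31 + 31 + 30 + 31 + 1 = 303.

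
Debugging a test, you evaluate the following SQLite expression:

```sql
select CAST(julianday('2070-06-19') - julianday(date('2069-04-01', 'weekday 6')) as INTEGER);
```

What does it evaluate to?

439

`weekday 6` advances to the next Saturday; 2069-04-01 is a Monday, so it moves forward to 2069-04-06.
24 days remain in April 2069 after the 6th (30 − 6).
Full months from May 2069 through May 2070 contribute their day counts.
Then 19 days into June 2070.
Total: 24 + 31 + 30 + 31 + 31 + 30 + 31 + 30 + 31 + 31 + 28 + 31 + 30 + 31 + 19 = 439.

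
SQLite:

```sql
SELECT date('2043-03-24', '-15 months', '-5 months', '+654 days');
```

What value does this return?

Adding -15 months to 2043-03-24 gives 2041-12-24.
Adding -5 months to 2041-12-24 gives 2041-07-24.
Applying '+654 days' to 2041-07-24: counting 654 days forward gives 2043-05-09.

2043-05-09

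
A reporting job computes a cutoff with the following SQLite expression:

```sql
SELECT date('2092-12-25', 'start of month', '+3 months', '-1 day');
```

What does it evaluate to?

`start of month` rewinds 2092-12-25 to 2092-12-01.
Adding +3 months to 2092-12-01 gives 2093-03-01.
Going back 1 day from 2093-03-01 reaches 2093-02-28 (last day of February, 28 days).

2093-02-28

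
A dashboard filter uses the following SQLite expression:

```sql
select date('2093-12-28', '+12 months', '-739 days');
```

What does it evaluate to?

Adding +12 months to 2093-12-28 gives 2094-12-28.
Applying '-739 days' to 2094-12-28: counting 739 days back gives 2092-12-19.

2092-12-19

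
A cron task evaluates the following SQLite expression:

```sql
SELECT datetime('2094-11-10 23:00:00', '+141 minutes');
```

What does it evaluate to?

141 minutes = 2h 21m; +141 minutes from 2094-11-10 23:00:00 is 2094-11-11 01:21:00 (crosses midnight).

2094-11-11 01:21:00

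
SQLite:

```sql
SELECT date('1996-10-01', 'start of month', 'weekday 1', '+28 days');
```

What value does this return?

`start of month` rewinds 1996-10-01 to 1996-10-01.
`weekday 1` advances to the next Monday; 1996-10-01 is a Tuesday, so it moves forward to 1996-10-07.
October 1996 has 31 days; 24 remain after the 7th, so 25 days reach 1996-11-01.
Advancing 3 more days within November lands on 1996-11-04.

1996-11-04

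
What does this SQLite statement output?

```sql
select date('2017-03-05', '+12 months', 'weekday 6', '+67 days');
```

Adding +12 months to 2017-03-05 gives 2018-03-05.
`weekday 6` advances to the next Saturday; 2018-03-05 is a Monday, so it moves forward to 2018-03-10.
Applying '+67 days' to 2018-03-10: counting 67 days forward gives 2018-05-16.

2018-05-16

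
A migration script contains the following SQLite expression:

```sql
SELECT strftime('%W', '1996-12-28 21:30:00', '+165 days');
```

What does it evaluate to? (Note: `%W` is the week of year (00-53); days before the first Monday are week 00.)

First apply '+165 days': 1996-12-28 21:30:00 → 1997-06-11 21:30:00.
1997-06-11 is a Wednesday. SQLite's %W counts Mondays since the year started; the result is 23.

23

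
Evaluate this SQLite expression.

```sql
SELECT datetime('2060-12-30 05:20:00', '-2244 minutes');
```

2244 minutes = 37h 24m; -2244 minutes from 2060-12-30 05:20:00 is 2060-12-28 15:56:00 (crosses midnight).

2060-12-28 15:56:00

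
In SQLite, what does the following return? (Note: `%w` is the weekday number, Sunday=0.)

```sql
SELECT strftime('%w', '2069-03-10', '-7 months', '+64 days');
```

6

First apply '-7 months', '+64 days': 2069-03-10 → 2068-10-13.
2068-10-13 is a Saturday; with Sunday=0 that is 6.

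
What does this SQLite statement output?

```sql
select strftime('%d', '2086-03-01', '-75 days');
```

16

First apply '-75 days': 2086-03-01 → 2085-12-16.
`%d` extracts the 2-digit day of month: 16.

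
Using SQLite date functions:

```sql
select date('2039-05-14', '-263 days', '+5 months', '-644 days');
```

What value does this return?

Applying '-263 days' to 2039-05-14: counting 263 days back gives 2038-08-24.
Adding +5 months to 2038-08-24 gives 2039-01-24.
Applying '-644 days' to 2039-01-24: counting 644 days back gives 2037-04-20.

2037-04-20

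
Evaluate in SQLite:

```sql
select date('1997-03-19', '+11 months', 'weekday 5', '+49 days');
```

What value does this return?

Adding +11 months to 1997-03-19 gives 1998-02-19.
`weekday 5` advances to the next Friday; 1998-02-19 is a Thursday, so it moves forward to 1998-02-20.
Applying '+49 days' to 1998-02-20: counting 49 days forward gives 1998-04-10.

1998-04-10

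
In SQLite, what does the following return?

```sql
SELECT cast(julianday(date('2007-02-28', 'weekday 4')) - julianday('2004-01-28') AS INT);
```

1128

`weekday 4` advances to the next Thursday; 2007-02-28 is a Wednesday, so it moves forward to 2007-03-01.
3 days remain in January 2004 after the 28th (31 − 28).
Full months from February 2004 through February 2007 contribute their day counts.
Then 1 day into March 2007.
Total: 3 + 29 + 31 + 30 + 31 + 30 + 31 + 31 + 30 + 31 + 30 + 31 + 31 + 28 + 31 + 30 + 31 + 30 + 31 + 31 + 30 + 31 + 30 + 31 + 31 + 28 + 31 + 30 + 31 + 30 + 31 + 31 + 30 + 31 + 30 + 31 + 31 + 28 + 1 = 1128.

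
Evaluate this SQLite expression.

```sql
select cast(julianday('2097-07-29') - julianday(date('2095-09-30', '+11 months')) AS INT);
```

Adding +11 months to 2095-09-30 gives 2096-08-30.
1 day remains in August 2096 after the 30th (31 − 30).
Full months from September 2096 through June 2097 contribute their day counts.
Then 29 days into July 2097.
Total: 1 + 30 + 31 + 30 + 31 + 31 + 28 + 31 + 30 + 31 + 30 + 29 = 333.

333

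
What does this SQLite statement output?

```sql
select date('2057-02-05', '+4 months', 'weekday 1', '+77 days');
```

2057-08-27

Adding +4 months to 2057-02-05 gives 2057-06-05.
`weekday 1` advances to the next Monday; 2057-06-05 is a Tuesday, so it moves forward to 2057-06-11.
Applying '+77 days' to 2057-06-11: counting 77 days forward gives 2057-08-27.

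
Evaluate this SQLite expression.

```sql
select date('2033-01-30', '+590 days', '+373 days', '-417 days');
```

Applying '+590 days' to 2033-01-30: counting 590 days forward gives 2034-09-12.
Applying '+373 days' to 2034-09-12: counting 373 days forward gives 2035-09-20.
Applying '-417 days' to 2035-09-20: counting 417 days back gives 2034-07-30.

2034-07-30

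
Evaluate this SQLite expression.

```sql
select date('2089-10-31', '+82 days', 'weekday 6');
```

Applying '+82 days' to 2089-10-31: counting 82 days forward gives 2090-01-21.
`weekday 6` advances to the next Saturday; 2090-01-21 is already a Saturday, so it stays at 2090-01-21.

2090-01-21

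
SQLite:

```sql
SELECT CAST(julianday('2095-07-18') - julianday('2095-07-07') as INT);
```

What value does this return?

11

Both dates are in July 2095: 18 − 7 = 11.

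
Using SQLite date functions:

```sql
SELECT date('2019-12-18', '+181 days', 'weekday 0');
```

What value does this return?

2020-06-21

Applying '+181 days' to 2019-12-18: counting 181 days forward gives 2020-06-16.
`weekday 0` advances to the next Sunday; 2020-06-16 is a Tuesday, so it moves forward to 2020-06-21.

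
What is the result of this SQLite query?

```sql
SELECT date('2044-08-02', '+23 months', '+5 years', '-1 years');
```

2050-07-02

Adding +23 months to 2044-08-02 gives 2046-07-02.
Adding +5 years to 2046-07-02 gives 2051-07-02.
Adding -1 year to 2051-07-02 gives 2050-07-02.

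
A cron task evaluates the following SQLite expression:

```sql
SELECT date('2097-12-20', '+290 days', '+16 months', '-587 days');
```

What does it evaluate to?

Applying '+290 days' to 2097-12-20: counting 290 days forward gives 2098-10-06.
Adding +16 months to 2098-10-06 gives 2100-02-06.
Applying '-587 days' to 2100-02-06: counting 587 days back gives 2098-06-29.

2098-06-29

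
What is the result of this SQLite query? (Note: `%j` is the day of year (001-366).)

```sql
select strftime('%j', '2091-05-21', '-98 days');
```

043

First apply '-98 days': 2091-05-21 → 2091-02-12.
Day-of-year for 2091-02-12: days since 2091-01-01 inclusive = 43, zero-padded to 043.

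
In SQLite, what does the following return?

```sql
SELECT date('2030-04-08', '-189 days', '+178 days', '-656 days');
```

Applying '-189 days' to 2030-04-08: counting 189 days back gives 2029-10-01.
Applying '+178 days' to 2029-10-01: counting 178 days forward gives 2030-03-28.
Applying '-656 days' to 2030-03-28: counting 656 days back gives 2028-06-10.

2028-06-10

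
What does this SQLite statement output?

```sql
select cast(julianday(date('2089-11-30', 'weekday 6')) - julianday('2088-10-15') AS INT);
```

`weekday 6` advances to the next Saturday; 2089-11-30 is a Wednesday, so it moves forward to 2089-12-03.
16 days remain in October 2088 after the 15th (31 − 15).
Full months from November 2088 through November 2089 contribute their day counts.
Then 3 days into December 2089.
Total: 16 + 30 + 31 + 31 + 28 + 31 + 30 + 31 + 30 + 31 + 31 + 30 + 31 + 30 + 3 = 414.

414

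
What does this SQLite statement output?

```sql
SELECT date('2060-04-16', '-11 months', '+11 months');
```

2060-04-16

Adding -11 months to 2060-04-16 gives 2059-05-16.
Adding +11 months to 2059-05-16 gives 2060-04-16.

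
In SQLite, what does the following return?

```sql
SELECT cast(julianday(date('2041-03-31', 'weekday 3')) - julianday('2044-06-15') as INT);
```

-1169

`weekday 3` advances to the next Wednesday; 2041-03-31 is a Sunday, so it moves forward to 2041-04-03.
27 days remain in April 2041 after the 3rd (30 − 3).
Full months from May 2041 through May 2044 contribute their day counts.
Then 15 days into June 2044.
Total: 27 + 31 + 30 + 31 + 31 + 30 + 31 + 30 + 31 + 31 + 28 + 31 + 30 + 31 + 30 + 31 + 31 + 30 + 31 + 30 + 31 + 31 + 28 + 31 + 30 + 31 + 30 + 31 + 31 + 30 + 31 + 30 + 31 + 31 + 29 + 31 + 30 + 31 + 15 = 1169.
The subtraction is earlier − later, so the result is −1169 → -1169.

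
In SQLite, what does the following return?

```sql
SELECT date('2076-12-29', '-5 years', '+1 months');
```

2072-01-29

Adding -5 years to 2076-12-29 gives 2071-12-29.
Adding +1 month to 2071-12-29 gives 2072-01-29.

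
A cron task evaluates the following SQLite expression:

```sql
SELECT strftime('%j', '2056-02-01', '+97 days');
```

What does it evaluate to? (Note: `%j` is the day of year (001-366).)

First apply '+97 days': 2056-02-01 → 2056-05-08.
Day-of-year for 2056-05-08: days since 2056-01-01 inclusive = 129, zero-padded to 129.

129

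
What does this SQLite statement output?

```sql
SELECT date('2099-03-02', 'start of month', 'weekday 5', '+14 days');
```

2099-03-20

`start of month` rewinds 2099-03-02 to 2099-03-01.
`weekday 5` advances to the next Friday; 2099-03-01 is a Sunday, so it moves forward to 2099-03-06.
Advancing 14 more days within March lands on 2099-03-20.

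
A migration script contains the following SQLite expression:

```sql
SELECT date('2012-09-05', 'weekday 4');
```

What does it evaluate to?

2012-09-06

`weekday 4` advances to the next Thursday; 2012-09-05 is a Wednesday, so it moves forward to 2012-09-06.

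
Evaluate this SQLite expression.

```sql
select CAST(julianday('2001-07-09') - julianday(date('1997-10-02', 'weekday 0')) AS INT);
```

`weekday 0` advances to the next Sunday; 1997-10-02 is a Thursday, so it moves forward to 1997-10-05.
26 days remain in October 1997 after the 5th (31 − 5).
Full months from November 1997 through June 2001 contribute their day counts.
Then 9 days into July 2001.
Total: 26 + 30 + 31 + 31 + 28 + 31 + 30 + 31 + 30 + 31 + 31 + 30 + 31 + 30 + 31 + 31 + 28 + 31 + 30 + 31 + 30 + 31 + 31 + 30 + 31 + 30 + 31 + 31 + 29 + 31 + 30 + 31 + 30 + 31 + 31 + 30 + 31 + 30 + 31 + 31 + 28 + 31 + 30 + 31 + 30 + 9 = 1373.

1373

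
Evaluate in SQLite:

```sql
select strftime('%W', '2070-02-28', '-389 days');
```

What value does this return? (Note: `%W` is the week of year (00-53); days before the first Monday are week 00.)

05

First apply '-389 days': 2070-02-28 → 2069-02-04.
2069-02-04 is a Monday. SQLite's %W counts Mondays since the year started; the result is 05.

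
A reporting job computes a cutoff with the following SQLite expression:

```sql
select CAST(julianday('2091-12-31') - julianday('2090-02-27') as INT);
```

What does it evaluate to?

672

1 day remains in February 2090 after the 27th (28 − 27).
Full months from March 2090 through November 2091 contribute their day counts.
Then 31 days into December 2091.
Total: 1 + 31 + 30 + 31 + 30 + 31 + 31 + 30 + 31 + 30 + 31 + 31 + 28 + 31 + 30 + 31 + 30 + 31 + 31 + 30 + 31 + 30 + 31 = 672.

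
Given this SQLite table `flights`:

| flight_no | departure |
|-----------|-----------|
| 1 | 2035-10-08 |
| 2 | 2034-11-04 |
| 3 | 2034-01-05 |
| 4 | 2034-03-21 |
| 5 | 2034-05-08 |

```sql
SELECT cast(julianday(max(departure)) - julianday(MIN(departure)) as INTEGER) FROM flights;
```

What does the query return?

641

MIN = 2034-01-05, MAX = 2035-10-08.
26 days remain in January 2034 after the 5th (31 − 5).
Full months from February 2034 through September 2035 contribute their day counts.
Then 8 days into October 2035.
Total: 26 + 28 + 31 + 30 + 31 + 30 + 31 + 31 + 30 + 31 + 30 + 31 + 31 + 28 + 31 + 30 + 31 + 30 + 31 + 31 + 30 + 8 = 641.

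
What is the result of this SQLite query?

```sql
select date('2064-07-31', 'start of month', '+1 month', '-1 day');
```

`start of month` rewinds 2064-07-31 to 2064-07-01.
Adding +1 month to 2064-07-01 gives 2064-08-01.
Going back 1 day from 2064-08-01 reaches 2064-07-31 (last day of July, 31 days).

2064-07-31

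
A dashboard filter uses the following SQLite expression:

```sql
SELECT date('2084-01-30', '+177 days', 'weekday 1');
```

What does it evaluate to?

Applying '+177 days' to 2084-01-30: counting 177 days forward gives 2084-07-25.
`weekday 1` advances to the next Monday; 2084-07-25 is a Tuesday, so it moves forward to 2084-07-31.

2084-07-31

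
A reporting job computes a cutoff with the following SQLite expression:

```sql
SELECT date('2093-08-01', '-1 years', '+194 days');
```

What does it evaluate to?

2093-02-11

Adding -1 year to 2093-08-01 gives 2092-08-01.
Applying '+194 days' to 2092-08-01: counting 194 days forward gives 2093-02-11.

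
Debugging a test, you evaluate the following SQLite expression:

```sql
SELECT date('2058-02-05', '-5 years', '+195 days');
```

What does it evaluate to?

2053-08-19

Adding -5 years to 2058-02-05 gives 2053-02-05.
Applying '+195 days' to 2053-02-05: counting 195 days forward gives 2053-08-19.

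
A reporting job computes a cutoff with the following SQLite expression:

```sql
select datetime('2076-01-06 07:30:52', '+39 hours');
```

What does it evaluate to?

2076-01-07 22:30:52

+39 hours from 2076-01-06 07:30:52 is 2076-01-07 22:30:52 (crosses midnight).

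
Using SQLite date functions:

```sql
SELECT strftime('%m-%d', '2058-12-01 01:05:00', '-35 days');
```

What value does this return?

First apply '-35 days': 2058-12-01 01:05:00 → 2058-10-27 01:05:00.
`%m-%d` extracts the month-day: 10-27.

10-27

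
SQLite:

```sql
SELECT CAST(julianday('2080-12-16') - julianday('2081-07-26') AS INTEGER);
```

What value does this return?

15 days remain in December 2080 after the 16th (31 − 16).
Full months from January 2081 through June 2081 contribute their day counts.
Then 26 days into July 2081.
Total: 15 + 31 + 28 + 31 + 30 + 31 + 30 + 26 = 222.
The subtraction is earlier − later, so the result is −222 → -222.

-222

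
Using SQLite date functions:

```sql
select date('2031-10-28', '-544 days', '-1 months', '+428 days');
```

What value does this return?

2031-06-04

Applying '-544 days' to 2031-10-28: counting 544 days back gives 2030-05-02.
Adding -1 month to 2030-05-02 gives 2030-04-02.
Applying '+428 days' to 2030-04-02: counting 428 days forward gives 2031-06-04.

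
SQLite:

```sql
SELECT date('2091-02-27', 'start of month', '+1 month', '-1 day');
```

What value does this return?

2091-02-28

`start of month` rewinds 2091-02-27 to 2091-02-01.
Adding +1 month to 2091-02-01 gives 2091-03-01.
Going back 1 day from 2091-03-01 reaches 2091-02-28 (last day of February, 28 days).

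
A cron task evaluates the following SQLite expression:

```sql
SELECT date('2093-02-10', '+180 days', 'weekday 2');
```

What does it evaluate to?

2093-08-11

Applying '+180 days' to 2093-02-10: counting 180 days forward gives 2093-08-09.
`weekday 2` advances to the next Tuesday; 2093-08-09 is a Sunday, so it moves forward to 2093-08-11.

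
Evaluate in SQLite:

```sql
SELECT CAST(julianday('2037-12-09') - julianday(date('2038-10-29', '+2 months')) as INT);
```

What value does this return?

Adding +2 months to 2038-10-29 gives 2038-12-29.
22 days remain in December 2037 after the 9th (31 − 9).
Full months from January 2038 through November 2038 contribute their day counts.
Then 29 days into December 2038.
Total: 22 + 31 + 28 + 31 + 30 + 31 + 30 + 31 + 31 + 30 + 31 + 30 + 29 = 385.
The subtraction is earlier − later, so the result is −385 → -385.

-385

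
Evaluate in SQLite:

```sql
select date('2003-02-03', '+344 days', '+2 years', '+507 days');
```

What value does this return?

2007-06-04

Applying '+344 days' to 2003-02-03: counting 344 days forward gives 2004-01-13.
Adding +2 years to 2004-01-13 gives 2006-01-13.
Applying '+507 days' to 2006-01-13: counting 507 days forward gives 2007-06-04.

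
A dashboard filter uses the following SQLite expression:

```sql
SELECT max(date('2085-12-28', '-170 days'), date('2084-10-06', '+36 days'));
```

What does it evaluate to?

2085-07-11

date('2085-12-28', '-170 days') → 2085-07-11.
date('2084-10-06', '+36 days') → 2084-11-11.
Later of the two is 2085-07-11.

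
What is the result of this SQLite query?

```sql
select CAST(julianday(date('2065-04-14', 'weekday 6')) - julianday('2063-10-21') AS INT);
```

`weekday 6` advances to the next Saturday; 2065-04-14 is a Tuesday, so it moves forward to 2065-04-18.
10 days remain in October 2063 after the 21st (31 − 21).
Full months from November 2063 through March 2065 contribute their day counts.
Then 18 days into April 2065.
Total: 10 + 30 + 31 + 31 + 29 + 31 + 30 + 31 + 30 + 31 + 31 + 30 + 31 + 30 + 31 + 31 + 28 + 31 + 18 = 545.

545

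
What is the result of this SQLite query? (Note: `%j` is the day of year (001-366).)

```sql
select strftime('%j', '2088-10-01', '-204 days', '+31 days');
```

102

First apply '-204 days', '+31 days': 2088-10-01 → 2088-04-11.
Day-of-year for 2088-04-11: days since 2088-01-01 inclusive = 102, zero-padded to 102.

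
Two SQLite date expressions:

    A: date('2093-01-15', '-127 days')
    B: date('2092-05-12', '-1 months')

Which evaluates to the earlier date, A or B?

A = 2092-09-10.
B = 2092-04-12.
B is earlier.

B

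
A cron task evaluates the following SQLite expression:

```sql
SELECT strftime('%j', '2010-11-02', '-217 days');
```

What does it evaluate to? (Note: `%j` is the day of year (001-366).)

089

First apply '-217 days': 2010-11-02 → 2010-03-30.
Day-of-year for 2010-03-30: days since 2010-01-01 inclusive = 89, zero-padded to 089.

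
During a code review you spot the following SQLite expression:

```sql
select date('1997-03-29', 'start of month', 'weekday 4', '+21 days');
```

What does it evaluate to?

1997-03-27

`start of month` rewinds 1997-03-29 to 1997-03-01.
`weekday 4` advances to the next Thursday; 1997-03-01 is a Saturday, so it moves forward to 1997-03-06.
Advancing 21 more days within March lands on 1997-03-27.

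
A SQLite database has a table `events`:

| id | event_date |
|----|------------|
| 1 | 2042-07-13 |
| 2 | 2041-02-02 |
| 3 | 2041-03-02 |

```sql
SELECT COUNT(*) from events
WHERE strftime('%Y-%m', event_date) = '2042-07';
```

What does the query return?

Rows with year-month 2042-07: 2042-07-13 → 1.

1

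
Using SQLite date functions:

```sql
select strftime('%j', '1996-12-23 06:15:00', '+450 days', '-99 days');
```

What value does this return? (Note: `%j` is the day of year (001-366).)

First apply '+450 days', '-99 days': 1996-12-23 06:15:00 → 1997-12-09 06:15:00.
Day-of-year for 1997-12-09: days since 1997-01-01 inclusive = 343, zero-padded to 343.

343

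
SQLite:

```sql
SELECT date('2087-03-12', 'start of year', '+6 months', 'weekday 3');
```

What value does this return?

`start of year` rewinds 2087-03-12 to 2087-01-01.
Adding +6 months to 2087-01-01 gives 2087-07-01.
`weekday 3` advances to the next Wednesday; 2087-07-01 is a Tuesday, so it moves forward to 2087-07-02.

2087-07-02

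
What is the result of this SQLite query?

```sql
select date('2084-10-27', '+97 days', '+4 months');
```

2085-06-01

Applying '+97 days' to 2084-10-27: counting 97 days forward gives 2085-02-01.
Adding +4 months to 2085-02-01 gives 2085-06-01.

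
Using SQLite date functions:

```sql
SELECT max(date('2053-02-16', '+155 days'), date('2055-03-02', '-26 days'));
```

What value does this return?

2055-02-04

date('2053-02-16', '+155 days') → 2053-07-21.
date('2055-03-02', '-26 days') → 2055-02-04.
Later of the two is 2055-02-04.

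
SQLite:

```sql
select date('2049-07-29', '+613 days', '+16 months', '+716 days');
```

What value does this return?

Applying '+613 days' to 2049-07-29: counting 613 days forward gives 2051-04-03.
Adding +16 months to 2051-04-03 gives 2052-08-03.
Applying '+716 days' to 2052-08-03: counting 716 days forward gives 2054-07-20.

2054-07-20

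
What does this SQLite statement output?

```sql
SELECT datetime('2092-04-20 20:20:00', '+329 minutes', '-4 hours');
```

329 minutes = 5h 29m; +329 minutes from 2092-04-20 20:20:00 is 2092-04-21 01:49:00 (crosses midnight).
-4 hours from 2092-04-21 01:49:00 is 2092-04-20 21:49:00 (crosses midnight).

2092-04-20 21:49:00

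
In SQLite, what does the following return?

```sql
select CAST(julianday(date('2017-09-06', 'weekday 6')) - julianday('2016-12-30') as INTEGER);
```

`weekday 6` advances to the next Saturday; 2017-09-06 is a Wednesday, so it moves forward to 2017-09-09.
1 day remains in December 2016 after the 30th (31 − 30).
Full months from January 2017 through August 2017 contribute their day counts.
Then 9 days into September 2017.
Total: 1 + 31 + 28 + 31 + 30 + 31 + 30 + 31 + 31 + 9 = 253.

253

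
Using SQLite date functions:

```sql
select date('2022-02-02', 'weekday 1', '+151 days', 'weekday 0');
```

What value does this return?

`weekday 1` advances to the next Monday; 2022-02-02 is a Wednesday, so it moves forward to 2022-02-07.
Applying '+151 days' to 2022-02-07: counting 151 days forward gives 2022-07-08.
`weekday 0` advances to the next Sunday; 2022-07-08 is a Friday, so it moves forward to 2022-07-10.

2022-07-10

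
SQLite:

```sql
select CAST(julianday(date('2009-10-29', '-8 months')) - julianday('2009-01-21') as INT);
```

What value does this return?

Adding -8 months to 2009-10-29 targets 2009-02-29. February 2009 has only 28 days, so SQLite normalizes the 1-day overflow forward to 2009-03-01.
10 days remain in January 2009 after the 21st (31 − 21).
February 2009: 28 days.
Then 1 day into March 2009.
Total: 10 + 28 + 1 = 39.

39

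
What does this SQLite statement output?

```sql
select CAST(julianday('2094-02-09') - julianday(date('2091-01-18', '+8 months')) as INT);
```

875

Adding +8 months to 2091-01-18 gives 2091-09-18.
12 days remain in September 2091 after the 18th (30 − 18).
Full months from October 2091 through January 2094 contribute their day counts.
Then 9 days into February 2094.
Total: 12 + 31 + 30 + 31 + 31 + 29 + 31 + 30 + 31 + 30 + 31 + 31 + 30 + 31 + 30 + 31 + 31 + 28 + 31 + 30 + 31 + 30 + 31 + 31 + 30 + 31 + 30 + 31 + 31 + 9 = 875.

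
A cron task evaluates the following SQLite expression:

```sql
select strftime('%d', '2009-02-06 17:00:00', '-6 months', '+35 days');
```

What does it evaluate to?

First apply '-6 months', '+35 days': 2009-02-06 17:00:00 → 2008-09-10 17:00:00.
`%d` extracts the 2-digit day of month: 10.

10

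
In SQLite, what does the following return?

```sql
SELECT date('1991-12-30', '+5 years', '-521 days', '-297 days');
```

Adding +5 years to 1991-12-30 gives 1996-12-30.
Applying '-521 days' to 1996-12-30: counting 521 days back gives 1995-07-28.
Applying '-297 days' to 1995-07-28: counting 297 days back gives 1994-10-04.

1994-10-04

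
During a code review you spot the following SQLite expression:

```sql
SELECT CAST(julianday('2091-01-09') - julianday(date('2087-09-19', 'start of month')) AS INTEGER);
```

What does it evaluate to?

1226

`start of month` rewinds 2087-09-19 to 2087-09-01.
29 days remain in September 2087 after the 1st (30 − 1).
Full months from October 2087 through December 2090 contribute their day counts.
Then 9 days into January 2091.
Total: 29 + 31 + 30 + 31 + 31 + 29 + 31 + 30 + 31 + 30 + 31 + 31 + 30 + 31 + 30 + 31 + 31 + 28 + 31 + 30 + 31 + 30 + 31 + 31 + 30 + 31 + 30 + 31 + 31 + 28 + 31 + 30 + 31 + 30 + 31 + 31 + 30 + 31 + 30 + 31 + 9 = 1226.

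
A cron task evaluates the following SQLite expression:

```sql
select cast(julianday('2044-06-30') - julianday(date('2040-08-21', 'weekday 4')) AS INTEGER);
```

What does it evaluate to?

1407

`weekday 4` advances to the next Thursday; 2040-08-21 is a Tuesday, so it moves forward to 2040-08-23.
8 days remain in August 2040 after the 23rd (31 − 23).
Full months from September 2040 through May 2044 contribute their day counts.
Then 30 days into June 2044.
Total: 8 + 30 + 31 + 30 + 31 + 31 + 28 + 31 + 30 + 31 + 30 + 31 + 31 + 30 + 31 + 30 + 31 + 31 + 28 + 31 + 30 + 31 + 30 + 31 + 31 + 30 + 31 + 30 + 31 + 31 + 28 + 31 + 30 + 31 + 30 + 31 + 31 + 30 + 31 + 30 + 31 + 31 + 29 + 31 + 30 + 31 + 30 = 1407.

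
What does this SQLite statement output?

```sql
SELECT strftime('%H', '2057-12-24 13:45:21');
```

13

`%H` extracts the 2-digit hour (00-23): 13.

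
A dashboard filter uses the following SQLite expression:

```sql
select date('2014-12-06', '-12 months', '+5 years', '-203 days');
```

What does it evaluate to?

2018-05-17

Adding -12 months to 2014-12-06 gives 2013-12-06.
Adding +5 years to 2013-12-06 gives 2018-12-06.
Applying '-203 days' to 2018-12-06: counting 203 days back gives 2018-05-17.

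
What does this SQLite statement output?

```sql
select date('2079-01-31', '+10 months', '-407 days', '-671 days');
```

Adding +10 months to 2079-01-31 targets 2079-11-31. November 2079 has only 30 days, so SQLite normalizes the 1-day overflow forward to 2079-12-01.
Applying '-407 days' to 2079-12-01: counting 407 days back gives 2078-10-20.
Applying '-671 days' to 2078-10-20: counting 671 days back gives 2076-12-18.

2076-12-18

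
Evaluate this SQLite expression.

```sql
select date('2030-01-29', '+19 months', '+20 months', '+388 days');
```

Adding +19 months to 2030-01-29 gives 2031-08-29.
Adding +20 months to 2031-08-29 gives 2033-04-29.
Applying '+388 days' to 2033-04-29: counting 388 days forward gives 2034-05-22.

2034-05-22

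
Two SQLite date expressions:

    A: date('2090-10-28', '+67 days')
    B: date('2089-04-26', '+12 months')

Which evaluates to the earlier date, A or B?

A = 2091-01-03.
B = 2090-04-26.
B is earlier.

B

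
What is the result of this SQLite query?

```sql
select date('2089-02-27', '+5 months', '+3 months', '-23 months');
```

Adding +5 months to 2089-02-27 gives 2089-07-27.
Adding +3 months to 2089-07-27 gives 2089-10-27.
Adding -23 months to 2089-10-27 gives 2087-11-27.

2087-11-27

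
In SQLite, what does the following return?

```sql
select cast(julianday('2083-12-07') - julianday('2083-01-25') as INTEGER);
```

316

6 days remain in January 2083 after the 25th (31 − 25).
Full months from February 2083 through November 2083 contribute their day counts.
Then 7 days into December 2083.
Total: 6 + 28 + 31 + 30 + 31 + 30 + 31 + 31 + 30 + 31 + 30 + 7 = 316.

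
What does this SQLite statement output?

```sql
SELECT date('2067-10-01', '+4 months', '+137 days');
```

Adding +4 months to 2067-10-01 gives 2068-02-01.
Applying '+137 days' to 2068-02-01: counting 137 days forward gives 2068-06-17.

2068-06-17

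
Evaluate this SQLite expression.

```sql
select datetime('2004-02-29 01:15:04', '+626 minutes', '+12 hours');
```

626 minutes = 10h 26m; +626 minutes from 2004-02-29 01:15:04 is 2004-02-29 11:41:04.
+12 hours from 2004-02-29 11:41:04 is 2004-02-29 23:41:04.

2004-02-29 23:41:04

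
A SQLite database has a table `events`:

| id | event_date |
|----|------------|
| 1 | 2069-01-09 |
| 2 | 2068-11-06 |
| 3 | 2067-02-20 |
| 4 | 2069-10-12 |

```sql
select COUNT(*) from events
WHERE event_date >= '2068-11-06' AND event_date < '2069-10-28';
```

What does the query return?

Rows in [2068-11-06, 2069-10-28): 2069-01-09, 2068-11-06, 2069-10-12 → 3 rows.

3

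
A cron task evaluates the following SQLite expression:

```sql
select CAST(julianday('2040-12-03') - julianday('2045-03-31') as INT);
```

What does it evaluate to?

-1579

28 days remain in December 2040 after the 3rd (31 − 3).
Full months from January 2041 through February 2045 contribute their day counts.
Then 31 days into March 2045.
Total: 28 + 31 + 28 + 31 + 30 + 31 + 30 + 31 + 31 + 30 + 31 + 30 + 31 + 31 + 28 + 31 + 30 + 31 + 30 + 31 + 31 + 30 + 31 + 30 + 31 + 31 + 28 + 31 + 30 + 31 + 30 + 31 + 31 + 30 + 31 + 30 + 31 + 31 + 29 + 31 + 30 + 31 + 30 + 31 + 31 + 30 + 31 + 30 + 31 + 31 + 28 + 31 = 1579.
The subtraction is earlier − later, so the result is −1579 → -1579.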